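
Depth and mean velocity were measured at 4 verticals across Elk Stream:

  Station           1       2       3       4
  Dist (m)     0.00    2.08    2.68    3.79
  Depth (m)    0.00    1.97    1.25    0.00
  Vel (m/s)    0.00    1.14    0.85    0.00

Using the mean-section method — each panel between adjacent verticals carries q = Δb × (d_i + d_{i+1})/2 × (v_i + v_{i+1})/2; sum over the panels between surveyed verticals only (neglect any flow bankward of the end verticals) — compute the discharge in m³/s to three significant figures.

2.42 m³/s

Panel 1-2: Δb = 2.08 m, d̄ = (0.00+1.97)/2 = 0.985, v̄ = (0.00+1.14)/2 = 0.57 → q = 2.08×0.985×0.57 = 1.168 m³/s
Panel 2-3: Δb = 0.6 m, d̄ = (1.97+1.25)/2 = 1.61, v̄ = (1.14+0.85)/2 = 0.995 → q = 0.6×1.61×0.995 = 0.9612 m³/s
Panel 3-4: Δb = 1.11 m, d̄ = (1.25+0.00)/2 = 0.625, v̄ = (0.85+0.00)/2 = 0.425 → q = 1.11×0.625×0.425 = 0.2948 m³/s
Q = Σ q = 2.424 m³/s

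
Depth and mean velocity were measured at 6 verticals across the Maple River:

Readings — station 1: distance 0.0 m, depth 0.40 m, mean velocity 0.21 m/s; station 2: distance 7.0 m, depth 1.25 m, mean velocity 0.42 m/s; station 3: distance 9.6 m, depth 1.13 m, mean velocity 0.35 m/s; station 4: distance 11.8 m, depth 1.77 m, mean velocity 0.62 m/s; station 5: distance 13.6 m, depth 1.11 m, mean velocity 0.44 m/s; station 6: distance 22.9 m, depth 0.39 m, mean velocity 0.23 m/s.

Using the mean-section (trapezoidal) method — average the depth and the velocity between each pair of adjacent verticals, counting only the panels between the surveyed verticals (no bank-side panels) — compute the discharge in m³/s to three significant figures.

8.27 m³/s

Panel 1-2: Δb = 7 m, d̄ = (0.40+1.25)/2 = 0.825, v̄ = (0.21+0.42)/2 = 0.315 → q = 7×0.825×0.315 = 1.819 m³/s
Panel 2-3: Δb = 2.6 m, d̄ = (1.25+1.13)/2 = 1.19, v̄ = (0.42+0.35)/2 = 0.385 → q = 2.6×1.19×0.385 = 1.191 m³/s
Panel 3-4: Δb = 2.2 m, d̄ = (1.13+1.77)/2 = 1.45, v̄ = (0.35+0.62)/2 = 0.485 → q = 2.2×1.45×0.485 = 1.547 m³/s
Panel 4-5: Δb = 1.8 m, d̄ = (1.77+1.11)/2 = 1.44, v̄ = (0.62+0.44)/2 = 0.53 → q = 1.8×1.44×0.53 = 1.374 m³/s
Panel 5-6: Δb = 9.3 m, d̄ = (1.11+0.39)/2 = 0.75, v̄ = (0.44+0.23)/2 = 0.335 → q = 9.3×0.75×0.335 = 2.337 m³/s
Q = Σ q = 8.268 m³/s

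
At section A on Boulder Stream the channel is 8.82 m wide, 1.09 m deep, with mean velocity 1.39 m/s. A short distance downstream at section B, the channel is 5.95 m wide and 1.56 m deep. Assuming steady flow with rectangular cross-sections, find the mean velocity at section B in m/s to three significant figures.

Q = A₁V₁ = (8.82×1.09) × 1.39 = 13.36 m³/s
A₂ = 5.95 × 1.56 = 9.282 m²
V₂ = Q/A₂ = 13.36/9.282 = 1.440 m/s

1.44 m/s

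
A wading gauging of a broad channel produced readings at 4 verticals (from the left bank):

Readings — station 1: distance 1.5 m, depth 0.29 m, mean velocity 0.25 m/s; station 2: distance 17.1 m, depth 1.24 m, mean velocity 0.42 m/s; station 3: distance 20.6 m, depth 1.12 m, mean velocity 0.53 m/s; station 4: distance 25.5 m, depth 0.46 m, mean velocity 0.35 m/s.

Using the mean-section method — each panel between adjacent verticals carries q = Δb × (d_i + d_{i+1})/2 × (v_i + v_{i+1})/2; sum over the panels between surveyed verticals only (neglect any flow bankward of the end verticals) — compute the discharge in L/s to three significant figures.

7660 L/s

Panel 1-2: Δb = 15.6 m, d̄ = (0.29+1.24)/2 = 0.765, v̄ = (0.25+0.42)/2 = 0.335 → q = 15.6×0.765×0.335 = 3.998 m³/s
Panel 2-3: Δb = 3.5 m, d̄ = (1.24+1.12)/2 = 1.18, v̄ = (0.42+0.53)/2 = 0.475 → q = 3.5×1.18×0.475 = 1.962 m³/s
Panel 3-4: Δb = 4.9 m, d̄ = (1.12+0.46)/2 = 0.79, v̄ = (0.53+0.35)/2 = 0.44 → q = 4.9×0.79×0.44 = 1.703 m³/s
Q = Σ q = 7.663 m³/s
= 7.663 × 1000 = 7663 L/s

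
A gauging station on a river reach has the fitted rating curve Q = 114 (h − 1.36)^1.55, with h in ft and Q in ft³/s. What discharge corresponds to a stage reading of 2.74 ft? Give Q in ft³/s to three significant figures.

188 ft³/s

Q = 114 × (2.74 − 1.36)^1.55 = 114 × 1.38^1.55 = 187.8 ft³/s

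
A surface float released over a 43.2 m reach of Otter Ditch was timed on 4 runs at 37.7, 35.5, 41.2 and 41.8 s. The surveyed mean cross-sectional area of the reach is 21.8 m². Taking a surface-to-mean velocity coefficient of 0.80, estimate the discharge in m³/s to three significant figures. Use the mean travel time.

t̄ = (37.7 + 35.5 + 41.2 + 41.8) / 4 = 39.05 s
v_surface = L / t̄ = 43.2 / 39.05 = 1.106 m/s
v_mean = 0.80 × 1.106 = 0.8850 m/s
Q = A × v_mean = 21.8 × 0.8850 = 19.29 m³/s

19.3 m³/s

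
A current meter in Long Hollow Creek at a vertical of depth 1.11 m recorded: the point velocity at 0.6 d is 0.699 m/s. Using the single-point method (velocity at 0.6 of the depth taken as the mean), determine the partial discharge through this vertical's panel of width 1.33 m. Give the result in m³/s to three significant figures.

1.03 m³/s

v̄ = v₀.₆ = 0.699 m/s
q = v̄ × d × w = 0.6990 × 1.11 × 1.33 = 1.032 m³/s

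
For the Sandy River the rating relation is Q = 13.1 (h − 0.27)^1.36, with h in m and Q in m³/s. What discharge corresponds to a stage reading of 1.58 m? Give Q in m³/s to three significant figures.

Q = 13.1 × (1.58 − 0.27)^1.36 = 13.1 × 1.31^1.36 = 18.91 m³/s

18.9 m³/s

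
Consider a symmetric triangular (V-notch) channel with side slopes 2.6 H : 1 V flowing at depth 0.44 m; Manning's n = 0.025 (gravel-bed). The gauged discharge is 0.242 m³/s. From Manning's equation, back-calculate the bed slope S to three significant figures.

A = z·y² = 2.6×0.44² = 0.5034 m²
P = 2y√(1+z²) = 2×0.44×√(1+2.6²) = 2.451 m
R = A/P = 0.5034/2.451 = 0.2053 m
S = (Q·n / (1·A·R^(2/3)))² = (0.242×0.025 / (1×0.5034×0.3481))² = 0.001193

0.00119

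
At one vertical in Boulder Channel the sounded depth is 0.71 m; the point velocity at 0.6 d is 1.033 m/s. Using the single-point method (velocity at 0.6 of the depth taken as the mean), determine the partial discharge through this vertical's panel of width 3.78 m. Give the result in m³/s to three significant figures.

v̄ = v₀.₆ = 1.033 m/s
q = v̄ × d × w = 1.033 × 0.71 × 3.78 = 2.772 m³/s

2.77 m³/s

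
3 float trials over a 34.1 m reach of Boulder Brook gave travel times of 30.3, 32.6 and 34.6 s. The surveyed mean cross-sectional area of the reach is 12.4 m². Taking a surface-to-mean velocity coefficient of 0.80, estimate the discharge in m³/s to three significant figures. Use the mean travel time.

10.4 m³/s

t̄ = (30.3 + 32.6 + 34.6) / 3 = 32.5 s
v_surface = L / t̄ = 34.1 / 32.5 = 1.049 m/s
v_mean = 0.80 × 1.049 = 0.8394 m/s
Q = A × v_mean = 12.4 × 0.8394 = 10.41 m³/s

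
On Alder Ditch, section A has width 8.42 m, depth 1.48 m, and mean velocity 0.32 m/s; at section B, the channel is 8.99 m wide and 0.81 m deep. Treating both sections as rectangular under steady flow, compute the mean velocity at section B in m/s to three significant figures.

Q = A₁V₁ = (8.42×1.48) × 0.32 = 3.988 m³/s
A₂ = 8.99 × 0.81 = 7.282 m²
V₂ = Q/A₂ = 3.988/7.282 = 0.5476 m/s

0.548 m/s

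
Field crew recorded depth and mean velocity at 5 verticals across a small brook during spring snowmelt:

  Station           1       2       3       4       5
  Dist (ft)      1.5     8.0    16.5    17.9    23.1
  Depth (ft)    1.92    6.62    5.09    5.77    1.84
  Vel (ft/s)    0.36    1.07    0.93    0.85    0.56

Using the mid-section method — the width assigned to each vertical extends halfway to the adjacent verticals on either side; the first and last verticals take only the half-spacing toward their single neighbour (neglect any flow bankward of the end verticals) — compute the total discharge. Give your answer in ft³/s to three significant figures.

w_1 = (8.0 − 1.5)/2 = 3.25 ft; q_1 = 0.36 × 1.92 × 3.25 = 2.246 ft³/s
w_2 = (16.5 − 1.5)/2 = 7.5 ft; q_2 = 1.07 × 6.62 × 7.5 = 53.13 ft³/s
w_3 = (17.9 − 8.0)/2 = 4.95 ft; q_3 = 0.93 × 5.09 × 4.95 = 23.43 ft³/s
w_4 = (23.1 − 16.5)/2 = 3.3 ft; q_4 = 0.85 × 5.77 × 3.3 = 16.18 ft³/s
w_5 = (23.1 − 17.9)/2 = 2.6 ft; q_5 = 0.56 × 1.84 × 2.6 = 2.679 ft³/s
Q = Σ qᵢ = 97.67 ft³/s

97.7 ft³/s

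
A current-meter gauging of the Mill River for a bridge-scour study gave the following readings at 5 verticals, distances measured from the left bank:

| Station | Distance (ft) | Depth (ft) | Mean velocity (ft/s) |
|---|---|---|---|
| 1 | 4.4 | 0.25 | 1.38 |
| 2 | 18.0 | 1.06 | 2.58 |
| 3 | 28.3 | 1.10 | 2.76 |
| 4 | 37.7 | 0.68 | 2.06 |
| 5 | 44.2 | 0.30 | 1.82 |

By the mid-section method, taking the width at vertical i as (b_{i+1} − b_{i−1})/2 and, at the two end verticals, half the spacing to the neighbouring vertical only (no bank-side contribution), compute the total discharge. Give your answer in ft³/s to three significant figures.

77.8 ft³/s

w_1 = (18.0 − 4.4)/2 = 6.8 ft; q_1 = 1.38 × 0.25 × 6.8 = 2.346 ft³/s
w_2 = (28.3 − 4.4)/2 = 11.95 ft; q_2 = 2.58 × 1.06 × 11.95 = 32.68 ft³/s
w_3 = (37.7 − 18.0)/2 = 9.85 ft; q_3 = 2.76 × 1.10 × 9.85 = 29.90 ft³/s
w_4 = (44.2 − 28.3)/2 = 7.95 ft; q_4 = 2.06 × 0.68 × 7.95 = 11.14 ft³/s
w_5 = (44.2 − 37.7)/2 = 3.25 ft; q_5 = 1.82 × 0.30 × 3.25 = 1.775 ft³/s
Q = Σ qᵢ = 77.84 ft³/s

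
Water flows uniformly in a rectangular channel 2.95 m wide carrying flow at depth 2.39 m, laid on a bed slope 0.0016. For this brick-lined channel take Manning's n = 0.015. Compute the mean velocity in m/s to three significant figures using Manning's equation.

A = b·y = 2.95 × 2.39 = 7.051 m²
P = b + 2y = 2.95 + 2×2.39 = 7.730 m
R = A/P = 7.051/7.730 = 0.9121 m
Q = (1/n)·A·R^(2/3)·S^(1/2) = (1/0.015) × 7.051 × 0.9121^(2/3) × 0.0016^(1/2) = 17.68 m³/s
V = Q/A = 17.68/7.051 = 2.508 m/s

2.51 m/s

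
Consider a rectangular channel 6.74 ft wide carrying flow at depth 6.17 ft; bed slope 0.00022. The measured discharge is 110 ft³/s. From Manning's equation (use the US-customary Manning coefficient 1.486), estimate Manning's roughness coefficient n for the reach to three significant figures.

A = b·y = 6.74 × 6.17 = 41.59 ft²
P = b + 2y = 6.74 + 2×6.17 = 19.08 ft
R = A/P = 41.59/19.08 = 2.180 ft
n = (1.486/Q)·A·R^(2/3)·S^(1/2) = (1.486/110) × 41.59 × 1.681 × 0.01483 = 0.01401

0.0140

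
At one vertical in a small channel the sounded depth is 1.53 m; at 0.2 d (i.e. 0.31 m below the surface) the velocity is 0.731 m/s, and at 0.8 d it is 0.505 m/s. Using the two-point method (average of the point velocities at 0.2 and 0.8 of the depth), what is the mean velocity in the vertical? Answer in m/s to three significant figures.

v̄ = (0.731 + 0.505) / 2 = 0.6180 m/s

0.618 m/s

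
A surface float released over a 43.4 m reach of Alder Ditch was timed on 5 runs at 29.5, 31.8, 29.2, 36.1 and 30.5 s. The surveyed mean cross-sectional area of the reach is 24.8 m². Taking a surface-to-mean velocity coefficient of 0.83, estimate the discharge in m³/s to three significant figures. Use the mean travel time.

t̄ = (29.5 + 31.8 + 29.2 + 36.1 + 30.5) / 5 = 31.42 s
v_surface = L / t̄ = 43.4 / 31.42 = 1.381 m/s
v_mean = 0.83 × 1.381 = 1.146 m/s
Q = A × v_mean = 24.8 × 1.146 = 28.43 m³/s

28.4 m³/s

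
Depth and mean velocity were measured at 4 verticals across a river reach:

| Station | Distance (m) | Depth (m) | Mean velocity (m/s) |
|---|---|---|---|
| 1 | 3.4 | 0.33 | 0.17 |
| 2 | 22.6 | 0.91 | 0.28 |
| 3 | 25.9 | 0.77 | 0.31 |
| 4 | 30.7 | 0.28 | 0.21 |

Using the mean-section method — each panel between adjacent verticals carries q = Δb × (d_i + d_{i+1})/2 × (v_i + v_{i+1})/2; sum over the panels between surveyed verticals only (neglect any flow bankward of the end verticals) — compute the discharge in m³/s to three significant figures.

Panel 1-2: Δb = 19.2 m, d̄ = (0.33+0.91)/2 = 0.62, v̄ = (0.17+0.28)/2 = 0.225 → q = 19.2×0.62×0.225 = 2.678 m³/s
Panel 2-3: Δb = 3.3 m, d̄ = (0.91+0.77)/2 = 0.84, v̄ = (0.28+0.31)/2 = 0.295 → q = 3.3×0.84×0.295 = 0.8177 m³/s
Panel 3-4: Δb = 4.8 m, d̄ = (0.77+0.28)/2 = 0.525, v̄ = (0.31+0.21)/2 = 0.26 → q = 4.8×0.525×0.26 = 0.6552 m³/s
Q = Σ q = 4.151 m³/s

4.15 m³/s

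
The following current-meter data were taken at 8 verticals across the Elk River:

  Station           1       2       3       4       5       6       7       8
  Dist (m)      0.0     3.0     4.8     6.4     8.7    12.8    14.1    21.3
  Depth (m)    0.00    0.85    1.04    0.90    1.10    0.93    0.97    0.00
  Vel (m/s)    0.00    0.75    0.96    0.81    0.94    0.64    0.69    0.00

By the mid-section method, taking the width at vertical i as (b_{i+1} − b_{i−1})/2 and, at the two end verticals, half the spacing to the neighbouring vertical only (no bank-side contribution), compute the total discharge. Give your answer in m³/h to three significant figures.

w_2 = (4.8 − 0.0)/2 = 2.4 m; q_2 = 0.75 × 0.85 × 2.4 = 1.530 m³/s
w_3 = (6.4 − 3.0)/2 = 1.7 m; q_3 = 0.96 × 1.04 × 1.7 = 1.697 m³/s
w_4 = (8.7 − 4.8)/2 = 1.95 m; q_4 = 0.81 × 0.90 × 1.95 = 1.422 m³/s
w_5 = (12.8 − 6.4)/2 = 3.2 m; q_5 = 0.94 × 1.10 × 3.2 = 3.309 m³/s
w_6 = (14.1 − 8.7)/2 = 2.7 m; q_6 = 0.64 × 0.93 × 2.7 = 1.607 m³/s
w_7 = (21.3 − 12.8)/2 = 4.25 m; q_7 = 0.69 × 0.97 × 4.25 = 2.845 m³/s
Stations 1, 8 contribute zero (depth or velocity is 0).
Q = Σ qᵢ = 12.41 m³/s
= 12.41 × 3600 = 44670 m³/h

44700 m³/h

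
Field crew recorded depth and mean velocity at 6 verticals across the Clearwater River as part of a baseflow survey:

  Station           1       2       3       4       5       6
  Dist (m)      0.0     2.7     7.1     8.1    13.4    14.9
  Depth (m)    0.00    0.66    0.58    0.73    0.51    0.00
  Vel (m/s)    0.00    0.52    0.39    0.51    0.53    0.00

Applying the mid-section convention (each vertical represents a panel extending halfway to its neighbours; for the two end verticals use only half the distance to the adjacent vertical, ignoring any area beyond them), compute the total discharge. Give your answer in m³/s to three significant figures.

w_2 = (7.1 − 0.0)/2 = 3.55 m; q_2 = 0.52 × 0.66 × 3.55 = 1.218 m³/s
w_3 = (8.1 − 2.7)/2 = 2.7 m; q_3 = 0.39 × 0.58 × 2.7 = 0.6107 m³/s
w_4 = (13.4 − 7.1)/2 = 3.15 m; q_4 = 0.51 × 0.73 × 3.15 = 1.173 m³/s
w_5 = (14.9 − 8.1)/2 = 3.4 m; q_5 = 0.53 × 0.51 × 3.4 = 0.9190 m³/s
Stations 1, 6 contribute zero (depth or velocity is 0).
Q = Σ qᵢ = 3.921 m³/s

3.92 m³/s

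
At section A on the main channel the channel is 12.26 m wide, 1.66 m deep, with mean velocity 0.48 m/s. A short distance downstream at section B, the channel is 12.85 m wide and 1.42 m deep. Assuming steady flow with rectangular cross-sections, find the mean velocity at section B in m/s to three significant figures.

0.535 m/s

Q = A₁V₁ = (12.26×1.66) × 0.48 = 9.769 m³/s
A₂ = 12.85 × 1.42 = 18.25 m²
V₂ = Q/A₂ = 9.769/18.25 = 0.5354 m/s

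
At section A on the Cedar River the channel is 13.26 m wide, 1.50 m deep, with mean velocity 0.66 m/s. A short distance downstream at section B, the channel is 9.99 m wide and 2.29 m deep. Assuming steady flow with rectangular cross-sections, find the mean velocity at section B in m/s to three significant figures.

Q = A₁V₁ = (13.26×1.50) × 0.66 = 13.13 m³/s
A₂ = 9.99 × 2.29 = 22.88 m²
V₂ = Q/A₂ = 13.13/22.88 = 0.5738 m/s

0.574 m/s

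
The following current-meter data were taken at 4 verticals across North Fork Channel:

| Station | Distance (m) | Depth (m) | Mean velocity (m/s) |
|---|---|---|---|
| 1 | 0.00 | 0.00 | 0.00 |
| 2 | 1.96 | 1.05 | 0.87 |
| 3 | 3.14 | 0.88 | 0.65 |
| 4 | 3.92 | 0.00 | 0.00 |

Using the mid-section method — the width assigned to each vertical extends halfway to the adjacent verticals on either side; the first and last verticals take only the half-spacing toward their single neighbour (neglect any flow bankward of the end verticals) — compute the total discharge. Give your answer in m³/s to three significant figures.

1.99 m³/s

w_2 = (3.14 − 0.00)/2 = 1.57 m; q_2 = 0.87 × 1.05 × 1.57 = 1.434 m³/s
w_3 = (3.92 − 1.96)/2 = 0.98 m; q_3 = 0.65 × 0.88 × 0.98 = 0.5606 m³/s
Stations 1, 4 contribute zero (depth or velocity is 0).
Q = Σ qᵢ = 1.995 m³/s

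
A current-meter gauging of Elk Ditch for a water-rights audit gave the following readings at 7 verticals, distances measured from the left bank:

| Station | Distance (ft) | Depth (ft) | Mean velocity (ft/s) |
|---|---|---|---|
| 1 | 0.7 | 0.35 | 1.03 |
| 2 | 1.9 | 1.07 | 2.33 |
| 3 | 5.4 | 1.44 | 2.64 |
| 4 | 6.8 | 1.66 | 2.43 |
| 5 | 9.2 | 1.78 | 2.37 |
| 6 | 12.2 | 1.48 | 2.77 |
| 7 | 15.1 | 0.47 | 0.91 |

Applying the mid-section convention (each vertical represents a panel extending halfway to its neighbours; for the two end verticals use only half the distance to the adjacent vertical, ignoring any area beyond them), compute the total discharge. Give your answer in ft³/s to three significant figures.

w_1 = (1.9 − 0.7)/2 = 0.6 ft; q_1 = 1.03 × 0.35 × 0.6 = 0.2163 ft³/s
w_2 = (5.4 − 0.7)/2 = 2.35 ft; q_2 = 2.33 × 1.07 × 2.35 = 5.859 ft³/s
w_3 = (6.8 − 1.9)/2 = 2.45 ft; q_3 = 2.64 × 1.44 × 2.45 = 9.314 ft³/s
w_4 = (9.2 − 5.4)/2 = 1.9 ft; q_4 = 2.43 × 1.66 × 1.9 = 7.664 ft³/s
w_5 = (12.2 − 6.8)/2 = 2.7 ft; q_5 = 2.37 × 1.78 × 2.7 = 11.39 ft³/s
w_6 = (15.1 − 9.2)/2 = 2.95 ft; q_6 = 2.77 × 1.48 × 2.95 = 12.09 ft³/s
w_7 = (15.1 − 12.2)/2 = 1.45 ft; q_7 = 0.91 × 0.47 × 1.45 = 0.6202 ft³/s
Q = Σ qᵢ = 47.16 ft³/s

47.2 ft³/s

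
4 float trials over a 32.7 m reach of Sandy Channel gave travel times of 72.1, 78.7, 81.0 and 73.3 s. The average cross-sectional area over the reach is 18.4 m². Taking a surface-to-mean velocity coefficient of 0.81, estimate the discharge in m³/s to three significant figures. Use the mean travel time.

6.39 m³/s

t̄ = (72.1 + 78.7 + 81.0 + 73.3) / 4 = 76.275 s
v_surface = L / t̄ = 32.7 / 76.275 = 0.4287 m/s
v_mean = 0.81 × 0.4287 = 0.3473 m/s
Q = A × v_mean = 18.4 × 0.3473 = 6.390 m³/s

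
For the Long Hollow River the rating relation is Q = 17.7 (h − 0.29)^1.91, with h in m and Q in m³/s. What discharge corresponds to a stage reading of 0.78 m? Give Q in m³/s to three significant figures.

Q = 17.7 × (0.78 − 0.29)^1.91 = 17.7 × 0.49^1.91 = 4.532 m³/s

4.53 m³/s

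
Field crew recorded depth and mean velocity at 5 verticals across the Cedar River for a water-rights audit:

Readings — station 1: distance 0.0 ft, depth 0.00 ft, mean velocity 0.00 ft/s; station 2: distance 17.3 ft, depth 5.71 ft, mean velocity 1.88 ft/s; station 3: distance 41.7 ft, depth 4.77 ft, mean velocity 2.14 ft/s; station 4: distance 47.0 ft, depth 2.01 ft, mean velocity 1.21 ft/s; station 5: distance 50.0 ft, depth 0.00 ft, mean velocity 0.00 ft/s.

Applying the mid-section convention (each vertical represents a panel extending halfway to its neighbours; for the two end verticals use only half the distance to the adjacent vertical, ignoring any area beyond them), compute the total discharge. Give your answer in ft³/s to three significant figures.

385 ft³/s

w_2 = (41.7 − 0.0)/2 = 20.85 ft; q_2 = 1.88 × 5.71 × 20.85 = 223.8 ft³/s
w_3 = (47.0 − 17.3)/2 = 14.85 ft; q_3 = 2.14 × 4.77 × 14.85 = 151.6 ft³/s
w_4 = (50.0 − 41.7)/2 = 4.15 ft; q_4 = 1.21 × 2.01 × 4.15 = 10.09 ft³/s
Stations 1, 5 contribute zero (depth or velocity is 0).
Q = Σ qᵢ = 385.5 ft³/s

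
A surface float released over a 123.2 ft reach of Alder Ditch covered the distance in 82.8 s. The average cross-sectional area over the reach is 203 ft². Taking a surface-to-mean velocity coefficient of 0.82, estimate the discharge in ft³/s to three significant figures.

v_surface = L / t̄ = 123.2 / 82.8 = 1.488 ft/s
v_mean = 0.82 × 1.488 = 1.220 ft/s
Q = A × v_mean = 203 × 1.220 = 247.7 ft³/s

248 ft³/s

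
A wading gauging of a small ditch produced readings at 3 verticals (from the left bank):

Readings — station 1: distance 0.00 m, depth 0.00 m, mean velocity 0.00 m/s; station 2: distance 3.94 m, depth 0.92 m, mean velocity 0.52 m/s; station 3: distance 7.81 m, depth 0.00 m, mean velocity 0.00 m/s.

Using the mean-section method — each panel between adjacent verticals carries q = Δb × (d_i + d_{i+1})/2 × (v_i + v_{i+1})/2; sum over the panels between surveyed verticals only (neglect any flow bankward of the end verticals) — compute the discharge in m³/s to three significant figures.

0.934 m³/s

Panel 1-2: Δb = 3.94 m, d̄ = (0.00+0.92)/2 = 0.46, v̄ = (0.00+0.52)/2 = 0.26 → q = 3.94×0.46×0.26 = 0.4712 m³/s
Panel 2-3: Δb = 3.87 m, d̄ = (0.92+0.00)/2 = 0.46, v̄ = (0.52+0.00)/2 = 0.26 → q = 3.87×0.46×0.26 = 0.4629 m³/s
Q = Σ q = 0.9341 m³/s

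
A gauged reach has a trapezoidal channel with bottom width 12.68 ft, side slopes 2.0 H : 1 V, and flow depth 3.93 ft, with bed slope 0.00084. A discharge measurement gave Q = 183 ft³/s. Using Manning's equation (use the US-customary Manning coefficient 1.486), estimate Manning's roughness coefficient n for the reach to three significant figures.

0.0365

A = (b + z·y)·y = (12.68 + 2.0×3.93)×3.93 = 80.72 ft²
P = b + 2y√(1+z²) = 12.68 + 2×3.93×√(1+2.0²) = 30.26 ft
R = A/P = 80.72/30.26 = 2.668 ft
n = (1.486/Q)·A·R^(2/3)·S^(1/2) = (1.486/183) × 80.72 × 1.924 × 0.02898 = 0.03654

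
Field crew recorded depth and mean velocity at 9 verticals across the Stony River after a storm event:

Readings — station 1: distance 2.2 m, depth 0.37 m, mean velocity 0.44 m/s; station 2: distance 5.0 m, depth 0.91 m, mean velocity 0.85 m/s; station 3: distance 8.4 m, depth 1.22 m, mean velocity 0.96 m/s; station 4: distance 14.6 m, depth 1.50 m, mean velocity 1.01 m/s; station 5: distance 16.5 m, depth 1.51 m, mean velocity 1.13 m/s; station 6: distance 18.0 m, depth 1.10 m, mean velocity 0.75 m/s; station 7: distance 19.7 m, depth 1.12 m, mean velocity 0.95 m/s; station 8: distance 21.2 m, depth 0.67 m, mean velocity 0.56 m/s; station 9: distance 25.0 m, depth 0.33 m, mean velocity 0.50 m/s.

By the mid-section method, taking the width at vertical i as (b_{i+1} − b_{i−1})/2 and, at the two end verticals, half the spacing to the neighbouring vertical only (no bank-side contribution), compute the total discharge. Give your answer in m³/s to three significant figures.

w_1 = (5.0 − 2.2)/2 = 1.4 m; q_1 = 0.44 × 0.37 × 1.4 = 0.2279 m³/s
w_2 = (8.4 − 2.2)/2 = 3.1 m; q_2 = 0.85 × 0.91 × 3.1 = 2.398 m³/s
w_3 = (14.6 − 5.0)/2 = 4.8 m; q_3 = 0.96 × 1.22 × 4.8 = 5.622 m³/s
w_4 = (16.5 − 8.4)/2 = 4.05 m; q_4 = 1.01 × 1.50 × 4.05 = 6.136 m³/s
w_5 = (18.0 − 14.6)/2 = 1.7 m; q_5 = 1.13 × 1.51 × 1.7 = 2.901 m³/s
w_6 = (19.7 − 16.5)/2 = 1.6 m; q_6 = 0.75 × 1.10 × 1.6 = 1.320 m³/s
w_7 = (21.2 − 18.0)/2 = 1.6 m; q_7 = 0.95 × 1.12 × 1.6 = 1.702 m³/s
w_8 = (25.0 − 19.7)/2 = 2.65 m; q_8 = 0.56 × 0.67 × 2.65 = 0.9943 m³/s
w_9 = (25.0 − 21.2)/2 = 1.9 m; q_9 = 0.50 × 0.33 × 1.9 = 0.3135 m³/s
Q = Σ qᵢ = 21.61 m³/s

21.6 m³/s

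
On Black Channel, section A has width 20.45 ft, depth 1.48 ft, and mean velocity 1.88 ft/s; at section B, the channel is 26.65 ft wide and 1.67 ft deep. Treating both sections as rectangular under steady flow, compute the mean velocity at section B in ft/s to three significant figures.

1.28 ft/s

Q = A₁V₁ = (20.45×1.48) × 1.88 = 56.90 ft³/s
A₂ = 26.65 × 1.67 = 44.51 ft²
V₂ = Q/A₂ = 56.90/44.51 = 1.278 ft/s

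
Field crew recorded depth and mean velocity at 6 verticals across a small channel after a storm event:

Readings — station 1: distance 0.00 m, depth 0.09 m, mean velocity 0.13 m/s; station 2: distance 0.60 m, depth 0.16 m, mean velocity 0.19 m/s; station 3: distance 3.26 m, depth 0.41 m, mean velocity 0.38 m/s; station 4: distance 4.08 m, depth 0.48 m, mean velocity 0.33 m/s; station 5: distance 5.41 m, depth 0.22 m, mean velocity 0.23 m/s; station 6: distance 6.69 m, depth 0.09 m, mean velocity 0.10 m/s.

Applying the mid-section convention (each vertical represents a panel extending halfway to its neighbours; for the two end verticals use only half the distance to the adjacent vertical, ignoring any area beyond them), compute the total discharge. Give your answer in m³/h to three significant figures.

w_1 = (0.60 − 0.00)/2 = 0.3 m; q_1 = 0.13 × 0.09 × 0.3 = 0.003510 m³/s
w_2 = (3.26 − 0.00)/2 = 1.63 m; q_2 = 0.19 × 0.16 × 1.63 = 0.04955 m³/s
w_3 = (4.08 − 0.60)/2 = 1.74 m; q_3 = 0.38 × 0.41 × 1.74 = 0.2711 m³/s
w_4 = (5.41 − 3.26)/2 = 1.075 m; q_4 = 0.33 × 0.48 × 1.075 = 0.1703 m³/s
w_5 = (6.69 − 4.08)/2 = 1.305 m; q_5 = 0.23 × 0.22 × 1.305 = 0.06603 m³/s
w_6 = (6.69 − 5.41)/2 = 0.64 m; q_6 = 0.10 × 0.09 × 0.64 = 0.005760 m³/s
Q = Σ qᵢ = 0.5662 m³/s
= 0.5662 × 3600 = 2038 m³/h

2040 m³/h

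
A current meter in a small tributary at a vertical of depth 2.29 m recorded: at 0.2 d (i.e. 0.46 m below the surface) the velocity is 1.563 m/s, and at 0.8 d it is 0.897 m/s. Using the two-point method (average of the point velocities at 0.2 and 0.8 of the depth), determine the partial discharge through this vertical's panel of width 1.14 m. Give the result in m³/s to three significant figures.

v̄ = (1.563 + 0.897) / 2 = 1.230 m/s
q = v̄ × d × w = 1.230 × 2.29 × 1.14 = 3.211 m³/s

3.21 m³/s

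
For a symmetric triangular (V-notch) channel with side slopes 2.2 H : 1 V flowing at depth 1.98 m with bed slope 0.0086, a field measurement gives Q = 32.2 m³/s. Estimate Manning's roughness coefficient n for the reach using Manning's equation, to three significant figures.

0.0232

A = z·y² = 2.2×1.98² = 8.625 m²
P = 2y√(1+z²) = 2×1.98×√(1+2.2²) = 9.570 m
R = A/P = 8.625/9.570 = 0.9013 m
n = (1/Q)·A·R^(2/3)·S^(1/2) = (1/32.2) × 8.625 × 0.9330 × 0.09274 = 0.02318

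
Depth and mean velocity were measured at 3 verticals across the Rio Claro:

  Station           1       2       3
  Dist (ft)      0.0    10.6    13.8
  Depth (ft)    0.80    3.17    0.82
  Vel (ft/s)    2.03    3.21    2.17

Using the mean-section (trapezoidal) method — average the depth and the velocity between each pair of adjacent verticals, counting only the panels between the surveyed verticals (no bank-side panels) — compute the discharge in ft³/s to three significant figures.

72.3 ft³/s

Panel 1-2: Δb = 10.6 ft, d̄ = (0.80+3.17)/2 = 1.985, v̄ = (2.03+3.21)/2 = 2.62 → q = 10.6×1.985×2.62 = 55.13 ft³/s
Panel 2-3: Δb = 3.2 ft, d̄ = (3.17+0.82)/2 = 1.995, v̄ = (3.21+2.17)/2 = 2.69 → q = 3.2×1.995×2.69 = 17.17 ft³/s
Q = Σ q = 72.30 ft³/s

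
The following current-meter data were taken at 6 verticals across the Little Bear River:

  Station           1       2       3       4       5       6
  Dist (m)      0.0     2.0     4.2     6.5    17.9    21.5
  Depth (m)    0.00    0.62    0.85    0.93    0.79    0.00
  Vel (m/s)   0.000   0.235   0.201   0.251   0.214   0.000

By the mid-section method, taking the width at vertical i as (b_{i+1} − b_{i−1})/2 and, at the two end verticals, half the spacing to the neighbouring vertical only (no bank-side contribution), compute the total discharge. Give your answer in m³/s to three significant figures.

3.56 m³/s

w_2 = (4.2 − 0.0)/2 = 2.1 m; q_2 = 0.235 × 0.62 × 2.1 = 0.3060 m³/s
w_3 = (6.5 − 2.0)/2 = 2.25 m; q_3 = 0.201 × 0.85 × 2.25 = 0.3844 m³/s
w_4 = (17.9 − 4.2)/2 = 6.85 m; q_4 = 0.251 × 0.93 × 6.85 = 1.599 m³/s
w_5 = (21.5 − 6.5)/2 = 7.5 m; q_5 = 0.214 × 0.79 × 7.5 = 1.268 m³/s
Stations 1, 6 contribute zero (depth or velocity is 0).
Q = Σ qᵢ = 3.557 m³/s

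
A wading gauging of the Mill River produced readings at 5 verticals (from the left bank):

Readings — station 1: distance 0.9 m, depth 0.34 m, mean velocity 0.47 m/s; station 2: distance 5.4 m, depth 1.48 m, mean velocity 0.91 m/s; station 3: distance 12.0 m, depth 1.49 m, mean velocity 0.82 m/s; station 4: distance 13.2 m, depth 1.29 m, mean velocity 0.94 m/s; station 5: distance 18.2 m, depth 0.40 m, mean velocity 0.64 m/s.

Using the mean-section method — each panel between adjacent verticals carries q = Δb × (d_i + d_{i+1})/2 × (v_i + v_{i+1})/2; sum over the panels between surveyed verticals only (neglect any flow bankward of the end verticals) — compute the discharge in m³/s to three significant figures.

16.1 m³/s

Panel 1-2: Δb = 4.5 m, d̄ = (0.34+1.48)/2 = 0.91, v̄ = (0.47+0.91)/2 = 0.69 → q = 4.5×0.91×0.69 = 2.826 m³/s
Panel 2-3: Δb = 6.6 m, d̄ = (1.48+1.49)/2 = 1.485, v̄ = (0.91+0.82)/2 = 0.865 → q = 6.6×1.485×0.865 = 8.478 m³/s
Panel 3-4: Δb = 1.2 m, d̄ = (1.49+1.29)/2 = 1.39, v̄ = (0.82+0.94)/2 = 0.88 → q = 1.2×1.39×0.88 = 1.468 m³/s
Panel 4-5: Δb = 5 m, d̄ = (1.29+0.40)/2 = 0.845, v̄ = (0.94+0.64)/2 = 0.79 → q = 5×0.845×0.79 = 3.338 m³/s
Q = Σ q = 16.11 m³/s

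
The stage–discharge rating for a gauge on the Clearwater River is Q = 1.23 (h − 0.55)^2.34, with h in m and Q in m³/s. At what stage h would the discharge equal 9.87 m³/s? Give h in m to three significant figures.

2.99 m

h − h₀ = (Q/C)^(1/b) = (9.87/1.23)^(1/2.34) = 2.435 m
h = 0.55 + 2.435 = 2.985 m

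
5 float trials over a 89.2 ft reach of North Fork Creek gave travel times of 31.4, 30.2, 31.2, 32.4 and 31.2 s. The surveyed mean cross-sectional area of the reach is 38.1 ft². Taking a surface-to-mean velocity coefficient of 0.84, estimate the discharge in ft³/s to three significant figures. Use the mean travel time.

91.3 ft³/s

t̄ = (31.4 + 30.2 + 31.2 + 32.4 + 31.2) / 5 = 31.28 s
v_surface = L / t̄ = 89.2 / 31.28 = 2.852 ft/s
v_mean = 0.84 × 2.852 = 2.395 ft/s
Q = A × v_mean = 38.1 × 2.395 = 91.26 ft³/s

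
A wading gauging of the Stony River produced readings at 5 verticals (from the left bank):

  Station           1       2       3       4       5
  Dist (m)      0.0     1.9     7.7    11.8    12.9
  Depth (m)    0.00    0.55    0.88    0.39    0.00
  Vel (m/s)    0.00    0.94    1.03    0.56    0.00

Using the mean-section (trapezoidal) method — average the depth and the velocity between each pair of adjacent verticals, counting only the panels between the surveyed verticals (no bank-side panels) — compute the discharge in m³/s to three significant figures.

Panel 1-2: Δb = 1.9 m, d̄ = (0.00+0.55)/2 = 0.275, v̄ = (0.00+0.94)/2 = 0.47 → q = 1.9×0.275×0.47 = 0.2456 m³/s
Panel 2-3: Δb = 5.8 m, d̄ = (0.55+0.88)/2 = 0.715, v̄ = (0.94+1.03)/2 = 0.985 → q = 5.8×0.715×0.985 = 4.085 m³/s
Panel 3-4: Δb = 4.1 m, d̄ = (0.88+0.39)/2 = 0.635, v̄ = (1.03+0.56)/2 = 0.795 → q = 4.1×0.635×0.795 = 2.070 m³/s
Panel 4-5: Δb = 1.1 m, d̄ = (0.39+0.00)/2 = 0.195, v̄ = (0.56+0.00)/2 = 0.28 → q = 1.1×0.195×0.28 = 0.06006 m³/s
Q = Σ q = 6.460 m³/s

6.46 m³/s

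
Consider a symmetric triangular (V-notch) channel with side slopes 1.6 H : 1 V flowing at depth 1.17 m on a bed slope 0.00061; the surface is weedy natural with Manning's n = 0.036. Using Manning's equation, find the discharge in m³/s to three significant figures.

0.942 m³/s

A = z·y² = 1.6×1.17² = 2.190 m²
P = 2y√(1+z²) = 2×1.17×√(1+1.6²) = 4.415 m
R = A/P = 2.190/4.415 = 0.4961 m
Q = (1/n)·A·R^(2/3)·S^(1/2) = (1/0.036) × 2.190 × 0.4961^(2/3) × 0.00061^(1/2) = 0.9416 m³/s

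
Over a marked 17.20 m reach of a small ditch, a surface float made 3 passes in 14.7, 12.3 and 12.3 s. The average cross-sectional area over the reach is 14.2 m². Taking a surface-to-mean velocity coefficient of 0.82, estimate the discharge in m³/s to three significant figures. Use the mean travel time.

t̄ = (14.7 + 12.3 + 12.3) / 3 = 13.1 s
v_surface = L / t̄ = 17.20 / 13.1 = 1.313 m/s
v_mean = 0.82 × 1.313 = 1.077 m/s
Q = A × v_mean = 14.2 × 1.077 = 15.29 m³/s

15.3 m³/s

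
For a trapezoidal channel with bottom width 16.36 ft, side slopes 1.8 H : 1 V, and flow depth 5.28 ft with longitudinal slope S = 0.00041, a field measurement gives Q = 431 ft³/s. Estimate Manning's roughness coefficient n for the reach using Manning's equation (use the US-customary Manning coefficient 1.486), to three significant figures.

A = (b + z·y)·y = (16.36 + 1.8×5.28)×5.28 = 136.6 ft²
P = b + 2y√(1+z²) = 16.36 + 2×5.28×√(1+1.8²) = 38.10 ft
R = A/P = 136.6/38.10 = 3.584 ft
n = (1.486/Q)·A·R^(2/3)·S^(1/2) = (1.486/431) × 136.6 × 2.342 × 0.02025 = 0.02233

0.0223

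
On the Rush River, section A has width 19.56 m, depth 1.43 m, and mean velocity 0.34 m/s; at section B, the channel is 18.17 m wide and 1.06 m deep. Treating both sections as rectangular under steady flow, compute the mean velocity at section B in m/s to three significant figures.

Q = A₁V₁ = (19.56×1.43) × 0.34 = 9.510 m³/s
A₂ = 18.17 × 1.06 = 19.26 m²
V₂ = Q/A₂ = 9.510/19.26 = 0.4938 m/s

0.494 m/s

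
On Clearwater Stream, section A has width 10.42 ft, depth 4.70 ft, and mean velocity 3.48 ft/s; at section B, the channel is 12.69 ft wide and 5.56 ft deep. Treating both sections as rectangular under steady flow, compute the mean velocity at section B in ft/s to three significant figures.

Q = A₁V₁ = (10.42×4.70) × 3.48 = 170.4 ft³/s
A₂ = 12.69 × 5.56 = 70.56 ft²
V₂ = Q/A₂ = 170.4/70.56 = 2.416 ft/s

2.42 ft/s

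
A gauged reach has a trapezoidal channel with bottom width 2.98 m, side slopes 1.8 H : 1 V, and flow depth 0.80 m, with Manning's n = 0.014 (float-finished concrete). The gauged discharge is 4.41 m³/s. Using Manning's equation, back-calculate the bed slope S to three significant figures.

0.000655

A = (b + z·y)·y = (2.98 + 1.8×0.80)×0.80 = 3.536 m²
P = b + 2y√(1+z²) = 2.98 + 2×0.80×√(1+1.8²) = 6.275 m
R = A/P = 3.536/6.275 = 0.5635 m
S = (Q·n / (1·A·R^(2/3)))² = (4.41×0.014 / (1×3.536×0.6823))² = 0.0006549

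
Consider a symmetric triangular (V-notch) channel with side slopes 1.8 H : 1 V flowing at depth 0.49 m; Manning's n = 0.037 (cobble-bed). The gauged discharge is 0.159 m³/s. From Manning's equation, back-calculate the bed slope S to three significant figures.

A = z·y² = 1.8×0.49² = 0.4322 m²
P = 2y√(1+z²) = 2×0.49×√(1+1.8²) = 2.018 m
R = A/P = 0.4322/2.018 = 0.2142 m
S = (Q·n / (1·A·R^(2/3)))² = (0.159×0.037 / (1×0.4322×0.3580))² = 0.001446

0.00145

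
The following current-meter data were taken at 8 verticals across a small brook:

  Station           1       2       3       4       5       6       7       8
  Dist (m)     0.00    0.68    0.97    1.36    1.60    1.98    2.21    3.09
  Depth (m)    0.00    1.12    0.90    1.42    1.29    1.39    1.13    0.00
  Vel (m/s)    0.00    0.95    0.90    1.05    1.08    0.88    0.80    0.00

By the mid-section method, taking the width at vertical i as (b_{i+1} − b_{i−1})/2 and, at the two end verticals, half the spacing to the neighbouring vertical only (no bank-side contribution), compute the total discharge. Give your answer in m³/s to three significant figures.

w_2 = (0.97 − 0.00)/2 = 0.485 m; q_2 = 0.95 × 1.12 × 0.485 = 0.5160 m³/s
w_3 = (1.36 − 0.68)/2 = 0.34 m; q_3 = 0.90 × 0.90 × 0.34 = 0.2754 m³/s
w_4 = (1.60 − 0.97)/2 = 0.315 m; q_4 = 1.05 × 1.42 × 0.315 = 0.4697 m³/s
w_5 = (1.98 − 1.36)/2 = 0.31 m; q_5 = 1.08 × 1.29 × 0.31 = 0.4319 m³/s
w_6 = (2.21 − 1.60)/2 = 0.305 m; q_6 = 0.88 × 1.39 × 0.305 = 0.3731 m³/s
w_7 = (3.09 − 1.98)/2 = 0.555 m; q_7 = 0.80 × 1.13 × 0.555 = 0.5017 m³/s
Stations 1, 8 contribute zero (depth or velocity is 0).
Q = Σ qᵢ = 2.568 m³/s

2.57 m³/s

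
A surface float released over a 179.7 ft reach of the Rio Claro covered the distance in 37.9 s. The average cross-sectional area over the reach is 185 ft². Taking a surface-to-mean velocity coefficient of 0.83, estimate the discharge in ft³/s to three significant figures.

v_surface = L / t̄ = 179.7 / 37.9 = 4.741 ft/s
v_mean = 0.83 × 4.741 = 3.935 ft/s
Q = A × v_mean = 185 × 3.935 = 728.0 ft³/s

728 ft³/s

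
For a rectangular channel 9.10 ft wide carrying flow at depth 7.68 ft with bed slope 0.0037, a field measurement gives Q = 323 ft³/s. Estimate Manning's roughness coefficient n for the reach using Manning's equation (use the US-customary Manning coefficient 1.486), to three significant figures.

0.0394

A = b·y = 9.10 × 7.68 = 69.89 ft²
P = b + 2y = 9.10 + 2×7.68 = 24.46 ft
R = A/P = 69.89/24.46 = 2.857 ft
n = (1.486/Q)·A·R^(2/3)·S^(1/2) = (1.486/323) × 69.89 × 2.014 × 0.06083 = 0.03938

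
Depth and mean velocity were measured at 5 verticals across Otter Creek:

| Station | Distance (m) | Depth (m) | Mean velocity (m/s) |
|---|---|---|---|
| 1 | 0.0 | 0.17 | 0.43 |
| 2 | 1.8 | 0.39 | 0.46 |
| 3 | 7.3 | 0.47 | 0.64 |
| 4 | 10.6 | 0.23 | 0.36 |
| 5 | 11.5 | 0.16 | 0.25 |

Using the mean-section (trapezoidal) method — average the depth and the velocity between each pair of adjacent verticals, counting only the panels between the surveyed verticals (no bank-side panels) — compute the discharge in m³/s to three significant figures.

2.16 m³/s

Panel 1-2: Δb = 1.8 m, d̄ = (0.17+0.39)/2 = 0.28, v̄ = (0.43+0.46)/2 = 0.445 → q = 1.8×0.28×0.445 = 0.2243 m³/s
Panel 2-3: Δb = 5.5 m, d̄ = (0.39+0.47)/2 = 0.43, v̄ = (0.46+0.64)/2 = 0.55 → q = 5.5×0.43×0.55 = 1.301 m³/s
Panel 3-4: Δb = 3.3 m, d̄ = (0.47+0.23)/2 = 0.35, v̄ = (0.64+0.36)/2 = 0.5 → q = 3.3×0.35×0.5 = 0.5775 m³/s
Panel 4-5: Δb = 0.9 m, d̄ = (0.23+0.16)/2 = 0.195, v̄ = (0.36+0.25)/2 = 0.305 → q = 0.9×0.195×0.305 = 0.05353 m³/s
Q = Σ q = 2.156 m³/s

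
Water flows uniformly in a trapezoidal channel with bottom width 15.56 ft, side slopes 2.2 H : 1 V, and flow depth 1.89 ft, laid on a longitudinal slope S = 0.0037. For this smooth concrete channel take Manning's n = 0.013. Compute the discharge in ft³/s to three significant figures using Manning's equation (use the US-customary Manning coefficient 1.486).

A = (b + z·y)·y = (15.56 + 2.2×1.89)×1.89 = 37.27 ft²
P = b + 2y√(1+z²) = 15.56 + 2×1.89×√(1+2.2²) = 24.69 ft
R = A/P = 37.27/24.69 = 1.509 ft
Q = (1.486/n)·A·R^(2/3)·S^(1/2) = (1.486/0.013) × 37.27 × 1.509^(2/3) × 0.0037^(1/2) = 340.9 ft³/s

341 ft³/s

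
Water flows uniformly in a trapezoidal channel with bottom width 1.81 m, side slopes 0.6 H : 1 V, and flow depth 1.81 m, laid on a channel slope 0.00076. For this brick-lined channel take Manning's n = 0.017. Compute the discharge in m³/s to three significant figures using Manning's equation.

7.74 m³/s

A = (b + z·y)·y = (1.81 + 0.6×1.81)×1.81 = 5.242 m²
P = b + 2y√(1+z²) = 1.81 + 2×1.81×√(1+0.6²) = 6.032 m
R = A/P = 5.242/6.032 = 0.8690 m
Q = (1/n)·A·R^(2/3)·S^(1/2) = (1/0.017) × 5.242 × 0.8690^(2/3) × 0.00076^(1/2) = 7.741 m³/s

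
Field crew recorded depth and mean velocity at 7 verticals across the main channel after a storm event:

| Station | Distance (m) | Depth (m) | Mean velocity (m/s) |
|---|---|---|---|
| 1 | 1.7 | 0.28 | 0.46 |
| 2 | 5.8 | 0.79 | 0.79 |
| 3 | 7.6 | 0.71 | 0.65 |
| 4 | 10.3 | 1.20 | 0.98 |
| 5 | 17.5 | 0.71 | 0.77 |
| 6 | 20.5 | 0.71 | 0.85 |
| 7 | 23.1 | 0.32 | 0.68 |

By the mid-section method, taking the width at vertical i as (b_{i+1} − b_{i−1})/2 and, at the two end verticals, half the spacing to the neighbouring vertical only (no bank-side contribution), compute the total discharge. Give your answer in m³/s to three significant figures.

13.7 m³/s

w_1 = (5.8 − 1.7)/2 = 2.05 m; q_1 = 0.46 × 0.28 × 2.05 = 0.2640 m³/s
w_2 = (7.6 − 1.7)/2 = 2.95 m; q_2 = 0.79 × 0.79 × 2.95 = 1.841 m³/s
w_3 = (10.3 − 5.8)/2 = 2.25 m; q_3 = 0.65 × 0.71 × 2.25 = 1.038 m³/s
w_4 = (17.5 − 7.6)/2 = 4.95 m; q_4 = 0.98 × 1.20 × 4.95 = 5.821 m³/s
w_5 = (20.5 − 10.3)/2 = 5.1 m; q_5 = 0.77 × 0.71 × 5.1 = 2.788 m³/s
w_6 = (23.1 − 17.5)/2 = 2.8 m; q_6 = 0.85 × 0.71 × 2.8 = 1.690 m³/s
w_7 = (23.1 − 20.5)/2 = 1.3 m; q_7 = 0.68 × 0.32 × 1.3 = 0.2829 m³/s
Q = Σ qᵢ = 13.73 m³/s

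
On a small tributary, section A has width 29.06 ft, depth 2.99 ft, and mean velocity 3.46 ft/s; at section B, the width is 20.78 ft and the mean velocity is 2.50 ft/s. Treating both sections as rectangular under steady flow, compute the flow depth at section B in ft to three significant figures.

Q = A₁V₁ = (29.06×2.99) × 3.46 = 300.6 ft³/s
d₂ = Q/(b₂ V₂) = 300.6/(20.78×2.50) = 5.787 ft

5.79 ft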